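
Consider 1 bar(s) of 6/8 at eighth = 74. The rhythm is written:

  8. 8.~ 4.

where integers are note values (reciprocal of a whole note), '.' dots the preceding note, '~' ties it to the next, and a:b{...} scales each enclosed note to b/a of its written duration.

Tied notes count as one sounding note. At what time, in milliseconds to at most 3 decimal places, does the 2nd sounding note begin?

note 2 onset = 3/2b = 1216.216ms

1. 0.0ms @ 0 + 1216.216ms (3/2)
2. 1216.216ms @ 3/2 + 3648.649ms (9/2)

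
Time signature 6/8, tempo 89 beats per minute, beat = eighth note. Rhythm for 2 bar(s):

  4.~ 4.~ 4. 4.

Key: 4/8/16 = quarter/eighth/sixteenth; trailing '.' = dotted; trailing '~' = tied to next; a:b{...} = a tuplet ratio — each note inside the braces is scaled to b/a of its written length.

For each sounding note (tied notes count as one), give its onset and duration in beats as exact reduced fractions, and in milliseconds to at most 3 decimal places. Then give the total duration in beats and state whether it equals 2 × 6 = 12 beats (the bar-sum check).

1) 0.0ms=0b +6067.416ms=9b
2) 6067.416ms=9b +2022.472ms=3b
Σ=12b of 12 (89bpm 6/8) — PASS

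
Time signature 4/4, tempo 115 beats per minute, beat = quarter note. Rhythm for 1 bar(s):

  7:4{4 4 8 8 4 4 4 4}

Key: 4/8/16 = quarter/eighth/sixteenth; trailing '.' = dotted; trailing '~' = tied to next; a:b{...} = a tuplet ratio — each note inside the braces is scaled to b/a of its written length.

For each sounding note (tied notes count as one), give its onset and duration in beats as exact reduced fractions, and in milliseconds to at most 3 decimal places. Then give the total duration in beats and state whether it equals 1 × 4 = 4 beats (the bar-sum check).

1) 0.0ms=0b +298.137ms=4/7b
2) 298.137ms=4/7b +298.137ms=4/7b
3) 596.273ms=8/7b +149.068ms=2/7b
4) 745.342ms=10/7b +149.068ms=2/7b
5) 894.41ms=12/7b +298.137ms=4/7b
6) 1192.547ms=16/7b +298.137ms=4/7b
7) 1490.683ms=20/7b +298.137ms=4/7b
8) 1788.82ms=24/7b +298.137ms=4/7b
Σ=4b of 4 (115bpm 4/4) — PASS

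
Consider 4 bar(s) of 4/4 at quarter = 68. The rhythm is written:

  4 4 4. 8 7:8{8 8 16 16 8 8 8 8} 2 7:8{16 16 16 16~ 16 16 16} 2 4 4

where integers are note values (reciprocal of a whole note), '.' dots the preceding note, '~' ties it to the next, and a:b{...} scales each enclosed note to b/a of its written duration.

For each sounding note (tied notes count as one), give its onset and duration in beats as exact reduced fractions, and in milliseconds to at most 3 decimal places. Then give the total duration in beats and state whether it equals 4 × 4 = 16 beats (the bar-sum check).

1) 0.0ms=0b +882.353ms=1b
2) 882.353ms=1b +882.353ms=1b
3) 1764.706ms=2b +1323.529ms=3/2b
4) 3088.235ms=7/2b +441.176ms=1/2b
5) 3529.412ms=4b +504.202ms=4/7b
6) 4033.613ms=32/7b +504.202ms=4/7b
7) 4537.815ms=36/7b +252.101ms=2/7b
8) 4789.916ms=38/7b +252.101ms=2/7b
9) 5042.017ms=40/7b +504.202ms=4/7b
10) 5546.218ms=44/7b +504.202ms=4/7b
11) 6050.42ms=48/7b +504.202ms=4/7b
12) 6554.622ms=52/7b +504.202ms=4/7b
13) 7058.824ms=8b +1764.706ms=2b
14) 8823.529ms=10b +252.101ms=2/7b
15) 9075.63ms=72/7b +252.101ms=2/7b
16) 9327.731ms=74/7b +252.101ms=2/7b
17) 9579.832ms=76/7b +504.202ms=4/7b
18) 10084.034ms=80/7b +252.101ms=2/7b
19) 10336.134ms=82/7b +252.101ms=2/7b
20) 10588.235ms=12b +1764.706ms=2b
21) 12352.941ms=14b +882.353ms=1b
22) 13235.294ms=15b +882.353ms=1b
Σ=16b of 16 (68bpm 4/4) — PASS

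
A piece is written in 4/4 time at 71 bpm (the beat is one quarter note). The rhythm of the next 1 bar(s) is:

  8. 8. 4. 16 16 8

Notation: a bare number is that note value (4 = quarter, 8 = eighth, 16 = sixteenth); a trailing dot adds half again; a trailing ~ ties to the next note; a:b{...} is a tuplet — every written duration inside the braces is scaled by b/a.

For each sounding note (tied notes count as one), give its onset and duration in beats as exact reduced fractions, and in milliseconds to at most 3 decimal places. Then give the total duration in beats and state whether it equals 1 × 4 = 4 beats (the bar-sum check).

1) 0.0ms=0b +633.803ms=3/4b
2) 633.803ms=3/4b +633.803ms=3/4b
3) 1267.606ms=3/2b +1267.606ms=3/2b
4) 2535.211ms=3b +211.268ms=1/4b
5) 2746.479ms=13/4b +211.268ms=1/4b
6) 2957.746ms=7/2b +422.535ms=1/2b
Σ=4b of 4 (71bpm 4/4) — PASS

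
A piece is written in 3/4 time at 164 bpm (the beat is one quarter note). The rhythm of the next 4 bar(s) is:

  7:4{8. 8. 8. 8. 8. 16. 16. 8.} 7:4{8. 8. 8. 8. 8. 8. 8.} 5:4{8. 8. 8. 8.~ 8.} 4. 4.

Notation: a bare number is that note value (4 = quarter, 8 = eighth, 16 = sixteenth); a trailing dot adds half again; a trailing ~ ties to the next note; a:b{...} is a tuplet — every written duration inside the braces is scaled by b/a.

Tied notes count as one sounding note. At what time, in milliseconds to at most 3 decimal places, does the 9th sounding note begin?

note 9 onset = 3b = 1097.561ms

1. 0.0ms @ 0 + 156.794ms (3/7)
2. 156.794ms @ 3/7 + 156.794ms (3/7)
3. 313.589ms @ 6/7 + 156.794ms (3/7)
4. 470.383ms @ 9/7 + 156.794ms (3/7)
5. 627.178ms @ 12/7 + 156.794ms (3/7)
6. 783.972ms @ 15/7 + 78.397ms (3/14)
7. 862.369ms @ 33/14 + 78.397ms (3/14)
8. 940.767ms @ 18/7 + 156.794ms (3/7)
9. 1097.561ms @ 3 + 156.794ms (3/7)
10. 1254.355ms @ 24/7 + 156.794ms (3/7)
11. 1411.15ms @ 27/7 + 156.794ms (3/7)
12. 1567.944ms @ 30/7 + 156.794ms (3/7)
13. 1724.739ms @ 33/7 + 156.794ms (3/7)
14. 1881.533ms @ 36/7 + 156.794ms (3/7)
15. 2038.328ms @ 39/7 + 156.794ms (3/7)
16. 2195.122ms @ 6 + 219.512ms (3/5)
17. 2414.634ms @ 33/5 + 219.512ms (3/5)
18. 2634.146ms @ 36/5 + 219.512ms (3/5)
19. 2853.659ms @ 39/5 + 439.024ms (6/5)
20. 3292.683ms @ 9 + 548.78ms (3/2)
21. 3841.463ms @ 21/2 + 548.78ms (3/2)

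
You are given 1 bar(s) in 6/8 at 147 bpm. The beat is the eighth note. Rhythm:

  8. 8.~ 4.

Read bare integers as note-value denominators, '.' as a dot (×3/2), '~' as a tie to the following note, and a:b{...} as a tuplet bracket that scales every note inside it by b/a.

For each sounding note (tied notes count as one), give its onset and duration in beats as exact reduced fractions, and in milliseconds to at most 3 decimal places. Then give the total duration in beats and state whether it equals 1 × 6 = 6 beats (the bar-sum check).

1) 0.0ms=0b +612.245ms=3/2b
2) 612.245ms=3/2b +1836.735ms=9/2b
Σ=6b of 6 (147bpm 6/8) — PASS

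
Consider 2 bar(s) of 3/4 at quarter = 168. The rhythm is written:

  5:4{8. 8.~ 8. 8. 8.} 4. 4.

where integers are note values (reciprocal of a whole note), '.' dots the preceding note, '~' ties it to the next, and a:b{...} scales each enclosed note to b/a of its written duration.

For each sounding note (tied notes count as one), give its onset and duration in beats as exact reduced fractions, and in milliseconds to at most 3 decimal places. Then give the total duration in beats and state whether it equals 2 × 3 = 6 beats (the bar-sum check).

1) 0.0ms=0b +214.286ms=3/5b
2) 214.286ms=3/5b +428.571ms=6/5b
3) 642.857ms=9/5b +214.286ms=3/5b
4) 857.143ms=12/5b +214.286ms=3/5b
5) 1071.429ms=3b +535.714ms=3/2b
6) 1607.143ms=9/2b +535.714ms=3/2b
Σ=6b of 6 (168bpm 3/4) — PASS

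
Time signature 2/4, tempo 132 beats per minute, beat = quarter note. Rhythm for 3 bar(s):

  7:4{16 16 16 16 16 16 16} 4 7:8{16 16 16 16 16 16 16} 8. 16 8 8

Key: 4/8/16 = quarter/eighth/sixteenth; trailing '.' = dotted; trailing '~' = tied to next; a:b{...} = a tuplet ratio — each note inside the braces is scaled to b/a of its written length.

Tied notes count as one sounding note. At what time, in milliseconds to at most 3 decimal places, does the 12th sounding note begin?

note 12 onset = 20/7b = 1298.701ms

1. 0.0ms @ 0 + 64.935ms (1/7)
2. 64.935ms @ 1/7 + 64.935ms (1/7)
3. 129.87ms @ 2/7 + 64.935ms (1/7)
4. 194.805ms @ 3/7 + 64.935ms (1/7)
5. 259.74ms @ 4/7 + 64.935ms (1/7)
6. 324.675ms @ 5/7 + 64.935ms (1/7)
7. 389.61ms @ 6/7 + 64.935ms (1/7)
8. 454.545ms @ 1 + 454.545ms (1)
9. 909.091ms @ 2 + 129.87ms (2/7)
10. 1038.961ms @ 16/7 + 129.87ms (2/7)
11. 1168.831ms @ 18/7 + 129.87ms (2/7)
12. 1298.701ms @ 20/7 + 129.87ms (2/7)
13. 1428.571ms @ 22/7 + 129.87ms (2/7)
14. 1558.442ms @ 24/7 + 129.87ms (2/7)
15. 1688.312ms @ 26/7 + 129.87ms (2/7)
16. 1818.182ms @ 4 + 340.909ms (3/4)
17. 2159.091ms @ 19/4 + 113.636ms (1/4)
18. 2272.727ms @ 5 + 227.273ms (1/2)
19. 2500.0ms @ 11/2 + 227.273ms (1/2)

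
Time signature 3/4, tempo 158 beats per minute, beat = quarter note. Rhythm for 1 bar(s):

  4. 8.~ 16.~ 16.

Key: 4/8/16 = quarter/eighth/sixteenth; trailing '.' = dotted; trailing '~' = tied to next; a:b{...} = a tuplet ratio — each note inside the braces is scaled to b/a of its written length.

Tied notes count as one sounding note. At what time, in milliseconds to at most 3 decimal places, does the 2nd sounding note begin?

note 2 onset = 3/2b = 569.62ms

1. 0.0ms @ 0 + 569.62ms (3/2)
2. 569.62ms @ 3/2 + 569.62ms (3/2)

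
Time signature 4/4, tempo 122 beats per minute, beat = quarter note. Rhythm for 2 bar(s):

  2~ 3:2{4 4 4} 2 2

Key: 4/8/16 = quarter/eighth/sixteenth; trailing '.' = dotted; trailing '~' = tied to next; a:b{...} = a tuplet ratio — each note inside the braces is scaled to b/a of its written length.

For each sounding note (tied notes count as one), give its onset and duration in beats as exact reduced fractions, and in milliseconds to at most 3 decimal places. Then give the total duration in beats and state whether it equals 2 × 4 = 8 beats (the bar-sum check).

1) 0.0ms=0b +1311.475ms=8/3b
2) 1311.475ms=8/3b +327.869ms=2/3b
3) 1639.344ms=10/3b +327.869ms=2/3b
4) 1967.213ms=4b +983.607ms=2b
5) 2950.82ms=6b +983.607ms=2b
Σ=8b of 8 (122bpm 4/4) — PASS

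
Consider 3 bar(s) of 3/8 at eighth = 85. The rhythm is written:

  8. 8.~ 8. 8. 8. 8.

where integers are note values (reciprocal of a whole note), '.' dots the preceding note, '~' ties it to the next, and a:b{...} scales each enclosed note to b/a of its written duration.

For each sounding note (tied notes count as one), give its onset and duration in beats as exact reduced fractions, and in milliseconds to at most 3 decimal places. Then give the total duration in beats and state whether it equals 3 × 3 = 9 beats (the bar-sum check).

1) 0.0ms=0b +1058.824ms=3/2b
2) 1058.824ms=3/2b +2117.647ms=3b
3) 3176.471ms=9/2b +1058.824ms=3/2b
4) 4235.294ms=6b +1058.824ms=3/2b
5) 5294.118ms=15/2b +1058.824ms=3/2b
Σ=9b of 9 (85bpm 3/8) — PASS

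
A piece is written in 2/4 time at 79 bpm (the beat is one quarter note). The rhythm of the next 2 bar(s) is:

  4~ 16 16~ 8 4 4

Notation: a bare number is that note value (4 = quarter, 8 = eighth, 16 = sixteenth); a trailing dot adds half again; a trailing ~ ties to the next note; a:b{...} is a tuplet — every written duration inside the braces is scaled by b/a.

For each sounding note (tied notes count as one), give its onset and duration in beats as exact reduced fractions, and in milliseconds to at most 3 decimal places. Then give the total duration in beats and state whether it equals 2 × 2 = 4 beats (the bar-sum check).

1) 0.0ms=0b +949.367ms=5/4b
2) 949.367ms=5/4b +569.62ms=3/4b
3) 1518.987ms=2b +759.494ms=1b
4) 2278.481ms=3b +759.494ms=1b
Σ=4b of 4 (79bpm 2/4) — PASS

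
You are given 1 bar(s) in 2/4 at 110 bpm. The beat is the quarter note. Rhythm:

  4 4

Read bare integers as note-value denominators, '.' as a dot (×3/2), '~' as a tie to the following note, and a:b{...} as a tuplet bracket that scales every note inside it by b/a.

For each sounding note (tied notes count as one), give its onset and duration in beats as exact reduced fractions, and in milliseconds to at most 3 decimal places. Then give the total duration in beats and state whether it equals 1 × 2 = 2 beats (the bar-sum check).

1) 0.0ms=0b +545.455ms=1b
2) 545.455ms=1b +545.455ms=1b
Σ=2b of 2 (110bpm 2/4) — PASS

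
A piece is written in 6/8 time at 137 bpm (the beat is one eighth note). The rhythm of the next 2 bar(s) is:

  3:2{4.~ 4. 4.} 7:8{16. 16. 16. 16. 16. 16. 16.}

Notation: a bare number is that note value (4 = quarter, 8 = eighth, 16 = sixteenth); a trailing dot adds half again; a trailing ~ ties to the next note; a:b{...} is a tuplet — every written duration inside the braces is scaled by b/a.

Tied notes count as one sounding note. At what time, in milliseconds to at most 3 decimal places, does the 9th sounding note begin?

note 9 onset = 78/7b = 4880.083ms

1. 0.0ms @ 0 + 1751.825ms (4)
2. 1751.825ms @ 4 + 875.912ms (2)
3. 2627.737ms @ 6 + 375.391ms (6/7)
4. 3003.128ms @ 48/7 + 375.391ms (6/7)
5. 3378.519ms @ 54/7 + 375.391ms (6/7)
6. 3753.91ms @ 60/7 + 375.391ms (6/7)
7. 4129.301ms @ 66/7 + 375.391ms (6/7)
8. 4504.692ms @ 72/7 + 375.391ms (6/7)
9. 4880.083ms @ 78/7 + 375.391ms (6/7)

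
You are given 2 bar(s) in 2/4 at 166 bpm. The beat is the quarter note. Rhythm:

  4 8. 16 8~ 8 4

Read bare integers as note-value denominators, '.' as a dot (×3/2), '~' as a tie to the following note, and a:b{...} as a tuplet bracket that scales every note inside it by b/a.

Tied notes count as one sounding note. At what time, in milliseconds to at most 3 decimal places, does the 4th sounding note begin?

1. 0.0ms @ 0 + 361.446ms (1)
2. 361.446ms @ 1 + 271.084ms (3/4)
3. 632.53ms @ 7/4 + 90.361ms (1/4)
4. 722.892ms @ 2 + 361.446ms (1)
5. 1084.337ms @ 3 + 361.446ms (1)

note 4 onset = 2b = 722.892ms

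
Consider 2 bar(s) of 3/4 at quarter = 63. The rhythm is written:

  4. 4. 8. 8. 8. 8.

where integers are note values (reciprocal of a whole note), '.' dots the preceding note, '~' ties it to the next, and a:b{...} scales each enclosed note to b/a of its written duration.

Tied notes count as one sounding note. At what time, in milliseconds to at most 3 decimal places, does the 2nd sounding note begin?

note 2 onset = 3/2b = 1428.571ms

1. 0.0ms @ 0 + 1428.571ms (3/2)
2. 1428.571ms @ 3/2 + 1428.571ms (3/2)
3. 2857.143ms @ 3 + 714.286ms (3/4)
4. 3571.429ms @ 15/4 + 714.286ms (3/4)
5. 4285.714ms @ 9/2 + 714.286ms (3/4)
6. 5000.0ms @ 21/4 + 714.286ms (3/4)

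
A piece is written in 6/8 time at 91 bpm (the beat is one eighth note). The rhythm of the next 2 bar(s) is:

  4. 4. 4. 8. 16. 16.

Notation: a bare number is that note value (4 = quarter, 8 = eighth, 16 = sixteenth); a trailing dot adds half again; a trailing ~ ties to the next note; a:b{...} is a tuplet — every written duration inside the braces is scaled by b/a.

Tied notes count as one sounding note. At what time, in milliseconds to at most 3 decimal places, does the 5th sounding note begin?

note 5 onset = 21/2b = 6923.077ms

1. 0.0ms @ 0 + 1978.022ms (3)
2. 1978.022ms @ 3 + 1978.022ms (3)
3. 3956.044ms @ 6 + 1978.022ms (3)
4. 5934.066ms @ 9 + 989.011ms (3/2)
5. 6923.077ms @ 21/2 + 494.505ms (3/4)
6. 7417.582ms @ 45/4 + 494.505ms (3/4)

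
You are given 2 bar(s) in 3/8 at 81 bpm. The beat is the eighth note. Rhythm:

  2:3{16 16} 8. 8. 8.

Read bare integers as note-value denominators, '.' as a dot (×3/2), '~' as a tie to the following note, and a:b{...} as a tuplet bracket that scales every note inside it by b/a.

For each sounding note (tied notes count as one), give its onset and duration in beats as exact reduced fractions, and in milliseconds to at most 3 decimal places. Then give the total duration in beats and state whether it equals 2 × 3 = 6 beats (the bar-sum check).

1) 0.0ms=0b +555.556ms=3/4b
2) 555.556ms=3/4b +555.556ms=3/4b
3) 1111.111ms=3/2b +1111.111ms=3/2b
4) 2222.222ms=3b +1111.111ms=3/2b
5) 3333.333ms=9/2b +1111.111ms=3/2b
Σ=6b of 6 (81bpm 3/8) — PASS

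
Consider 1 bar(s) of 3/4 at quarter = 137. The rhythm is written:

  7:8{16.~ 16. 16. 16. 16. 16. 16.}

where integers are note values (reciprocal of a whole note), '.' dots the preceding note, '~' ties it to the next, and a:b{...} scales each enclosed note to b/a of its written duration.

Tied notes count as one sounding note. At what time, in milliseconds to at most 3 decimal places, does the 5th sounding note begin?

note 5 onset = 15/7b = 938.478ms

1. 0.0ms @ 0 + 375.391ms (6/7)
2. 375.391ms @ 6/7 + 187.696ms (3/7)
3. 563.087ms @ 9/7 + 187.696ms (3/7)
4. 750.782ms @ 12/7 + 187.696ms (3/7)
5. 938.478ms @ 15/7 + 187.696ms (3/7)
6. 1126.173ms @ 18/7 + 187.696ms (3/7)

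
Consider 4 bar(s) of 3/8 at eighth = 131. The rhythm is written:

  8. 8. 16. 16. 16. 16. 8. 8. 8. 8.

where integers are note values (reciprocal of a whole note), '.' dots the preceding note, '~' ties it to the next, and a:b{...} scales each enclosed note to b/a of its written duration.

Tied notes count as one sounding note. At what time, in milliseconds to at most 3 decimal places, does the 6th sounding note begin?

note 6 onset = 21/4b = 2404.58ms

1. 0.0ms @ 0 + 687.023ms (3/2)
2. 687.023ms @ 3/2 + 687.023ms (3/2)
3. 1374.046ms @ 3 + 343.511ms (3/4)
4. 1717.557ms @ 15/4 + 343.511ms (3/4)
5. 2061.069ms @ 9/2 + 343.511ms (3/4)
6. 2404.58ms @ 21/4 + 343.511ms (3/4)
7. 2748.092ms @ 6 + 687.023ms (3/2)
8. 3435.115ms @ 15/2 + 687.023ms (3/2)
9. 4122.137ms @ 9 + 687.023ms (3/2)
10. 4809.16ms @ 21/2 + 687.023ms (3/2)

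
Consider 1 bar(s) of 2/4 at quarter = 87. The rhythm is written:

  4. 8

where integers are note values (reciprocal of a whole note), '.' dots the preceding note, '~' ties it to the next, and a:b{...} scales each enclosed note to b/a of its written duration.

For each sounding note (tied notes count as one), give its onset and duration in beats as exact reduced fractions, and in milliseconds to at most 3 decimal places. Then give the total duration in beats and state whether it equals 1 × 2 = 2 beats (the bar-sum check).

1) 0.0ms=0b +1034.483ms=3/2b
2) 1034.483ms=3/2b +344.828ms=1/2b
Σ=2b of 2 (87bpm 2/4) — PASS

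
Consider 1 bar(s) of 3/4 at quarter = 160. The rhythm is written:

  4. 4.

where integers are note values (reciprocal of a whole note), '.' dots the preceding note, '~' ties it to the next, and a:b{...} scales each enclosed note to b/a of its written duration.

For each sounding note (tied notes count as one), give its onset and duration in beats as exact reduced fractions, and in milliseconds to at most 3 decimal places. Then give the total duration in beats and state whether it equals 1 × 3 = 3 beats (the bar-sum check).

1) 0.0ms=0b +562.5ms=3/2b
2) 562.5ms=3/2b +562.5ms=3/2b
Σ=3b of 3 (160bpm 3/4) — PASS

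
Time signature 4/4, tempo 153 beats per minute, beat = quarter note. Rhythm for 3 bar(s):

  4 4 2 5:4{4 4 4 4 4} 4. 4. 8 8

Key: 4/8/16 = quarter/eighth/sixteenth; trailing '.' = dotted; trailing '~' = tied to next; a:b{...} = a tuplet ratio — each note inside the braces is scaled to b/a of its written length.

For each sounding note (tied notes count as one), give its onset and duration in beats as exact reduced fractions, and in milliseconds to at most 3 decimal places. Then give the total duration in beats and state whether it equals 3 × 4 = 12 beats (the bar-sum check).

1) 0.0ms=0b +392.157ms=1b
2) 392.157ms=1b +392.157ms=1b
3) 784.314ms=2b +784.314ms=2b
4) 1568.627ms=4b +313.725ms=4/5b
5) 1882.353ms=24/5b +313.725ms=4/5b
6) 2196.078ms=28/5b +313.725ms=4/5b
7) 2509.804ms=32/5b +313.725ms=4/5b
8) 2823.529ms=36/5b +313.725ms=4/5b
9) 3137.255ms=8b +588.235ms=3/2b
10) 3725.49ms=19/2b +588.235ms=3/2b
11) 4313.725ms=11b +196.078ms=1/2b
12) 4509.804ms=23/2b +196.078ms=1/2b
Σ=12b of 12 (153bpm 4/4) — PASS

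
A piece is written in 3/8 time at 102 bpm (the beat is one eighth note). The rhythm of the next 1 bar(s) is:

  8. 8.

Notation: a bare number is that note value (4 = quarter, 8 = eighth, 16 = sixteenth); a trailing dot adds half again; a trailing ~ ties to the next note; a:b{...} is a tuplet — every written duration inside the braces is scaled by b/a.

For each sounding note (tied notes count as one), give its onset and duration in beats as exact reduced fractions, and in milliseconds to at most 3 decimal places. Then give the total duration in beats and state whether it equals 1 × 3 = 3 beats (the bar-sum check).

1) 0.0ms=0b +882.353ms=3/2b
2) 882.353ms=3/2b +882.353ms=3/2b
Σ=3b of 3 (102bpm 3/8) — PASS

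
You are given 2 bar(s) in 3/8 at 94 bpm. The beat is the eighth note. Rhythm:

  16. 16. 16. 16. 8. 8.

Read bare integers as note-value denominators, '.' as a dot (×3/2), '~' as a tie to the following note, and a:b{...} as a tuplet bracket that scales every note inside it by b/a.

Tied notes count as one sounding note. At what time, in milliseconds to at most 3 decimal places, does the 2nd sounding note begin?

1. 0.0ms @ 0 + 478.723ms (3/4)
2. 478.723ms @ 3/4 + 478.723ms (3/4)
3. 957.447ms @ 3/2 + 478.723ms (3/4)
4. 1436.17ms @ 9/4 + 478.723ms (3/4)
5. 1914.894ms @ 3 + 957.447ms (3/2)
6. 2872.34ms @ 9/2 + 957.447ms (3/2)

note 2 onset = 3/4b = 478.723ms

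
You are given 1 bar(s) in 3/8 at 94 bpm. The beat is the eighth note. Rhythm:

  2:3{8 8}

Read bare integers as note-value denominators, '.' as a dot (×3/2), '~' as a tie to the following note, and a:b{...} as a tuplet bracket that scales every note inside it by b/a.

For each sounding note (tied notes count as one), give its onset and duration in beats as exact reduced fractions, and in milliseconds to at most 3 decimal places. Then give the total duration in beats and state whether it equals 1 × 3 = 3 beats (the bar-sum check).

1) 0.0ms=0b +957.447ms=3/2b
2) 957.447ms=3/2b +957.447ms=3/2b
Σ=3b of 3 (94bpm 3/8) — PASS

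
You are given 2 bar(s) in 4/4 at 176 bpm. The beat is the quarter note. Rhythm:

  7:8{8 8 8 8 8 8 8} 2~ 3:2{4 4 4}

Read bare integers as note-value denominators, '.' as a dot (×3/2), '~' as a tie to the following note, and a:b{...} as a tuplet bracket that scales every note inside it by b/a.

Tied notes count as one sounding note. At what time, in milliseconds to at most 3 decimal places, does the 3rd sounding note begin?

note 3 onset = 8/7b = 389.61ms

1. 0.0ms @ 0 + 194.805ms (4/7)
2. 194.805ms @ 4/7 + 194.805ms (4/7)
3. 389.61ms @ 8/7 + 194.805ms (4/7)
4. 584.416ms @ 12/7 + 194.805ms (4/7)
5. 779.221ms @ 16/7 + 194.805ms (4/7)
6. 974.026ms @ 20/7 + 194.805ms (4/7)
7. 1168.831ms @ 24/7 + 194.805ms (4/7)
8. 1363.636ms @ 4 + 909.091ms (8/3)
9. 2272.727ms @ 20/3 + 227.273ms (2/3)
10. 2500.0ms @ 22/3 + 227.273ms (2/3)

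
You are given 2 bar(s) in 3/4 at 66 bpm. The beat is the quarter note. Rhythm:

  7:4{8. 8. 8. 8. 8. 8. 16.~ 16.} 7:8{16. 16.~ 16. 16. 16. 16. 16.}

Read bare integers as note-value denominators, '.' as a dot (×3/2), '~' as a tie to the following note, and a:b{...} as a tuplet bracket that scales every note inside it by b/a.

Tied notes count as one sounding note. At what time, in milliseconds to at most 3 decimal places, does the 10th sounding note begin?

1. 0.0ms @ 0 + 389.61ms (3/7)
2. 389.61ms @ 3/7 + 389.61ms (3/7)
3. 779.221ms @ 6/7 + 389.61ms (3/7)
4. 1168.831ms @ 9/7 + 389.61ms (3/7)
5. 1558.442ms @ 12/7 + 389.61ms (3/7)
6. 1948.052ms @ 15/7 + 389.61ms (3/7)
7. 2337.662ms @ 18/7 + 389.61ms (3/7)
8. 2727.273ms @ 3 + 389.61ms (3/7)
9. 3116.883ms @ 24/7 + 779.221ms (6/7)
10. 3896.104ms @ 30/7 + 389.61ms (3/7)
11. 4285.714ms @ 33/7 + 389.61ms (3/7)
12. 4675.325ms @ 36/7 + 389.61ms (3/7)
13. 5064.935ms @ 39/7 + 389.61ms (3/7)

note 10 onset = 30/7b = 3896.104ms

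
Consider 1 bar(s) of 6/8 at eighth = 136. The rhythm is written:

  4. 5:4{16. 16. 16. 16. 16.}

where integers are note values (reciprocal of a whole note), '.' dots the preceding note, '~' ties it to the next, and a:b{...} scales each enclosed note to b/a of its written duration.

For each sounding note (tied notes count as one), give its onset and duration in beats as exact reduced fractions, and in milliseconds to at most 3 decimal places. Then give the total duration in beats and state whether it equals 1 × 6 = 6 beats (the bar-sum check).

1) 0.0ms=0b +1323.529ms=3b
2) 1323.529ms=3b +264.706ms=3/5b
3) 1588.235ms=18/5b +264.706ms=3/5b
4) 1852.941ms=21/5b +264.706ms=3/5b
5) 2117.647ms=24/5b +264.706ms=3/5b
6) 2382.353ms=27/5b +264.706ms=3/5b
Σ=6b of 6 (136bpm 6/8) — PASS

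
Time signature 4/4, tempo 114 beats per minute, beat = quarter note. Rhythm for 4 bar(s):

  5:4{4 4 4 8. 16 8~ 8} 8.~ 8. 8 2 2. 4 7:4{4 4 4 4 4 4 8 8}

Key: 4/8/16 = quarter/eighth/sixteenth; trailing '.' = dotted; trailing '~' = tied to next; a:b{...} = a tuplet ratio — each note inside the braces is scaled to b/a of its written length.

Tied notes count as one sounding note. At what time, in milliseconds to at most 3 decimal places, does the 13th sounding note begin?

1. 0.0ms @ 0 + 421.053ms (4/5)
2. 421.053ms @ 4/5 + 421.053ms (4/5)
3. 842.105ms @ 8/5 + 421.053ms (4/5)
4. 1263.158ms @ 12/5 + 315.789ms (3/5)
5. 1578.947ms @ 3 + 105.263ms (1/5)
6. 1684.211ms @ 16/5 + 421.053ms (4/5)
7. 2105.263ms @ 4 + 789.474ms (3/2)
8. 2894.737ms @ 11/2 + 263.158ms (1/2)
9. 3157.895ms @ 6 + 1052.632ms (2)
10. 4210.526ms @ 8 + 1578.947ms (3)
11. 5789.474ms @ 11 + 526.316ms (1)
12. 6315.789ms @ 12 + 300.752ms (4/7)
13. 6616.541ms @ 88/7 + 300.752ms (4/7)
14. 6917.293ms @ 92/7 + 300.752ms (4/7)
15. 7218.045ms @ 96/7 + 300.752ms (4/7)
16. 7518.797ms @ 100/7 + 300.752ms (4/7)
17. 7819.549ms @ 104/7 + 300.752ms (4/7)
18. 8120.301ms @ 108/7 + 150.376ms (2/7)
19. 8270.677ms @ 110/7 + 150.376ms (2/7)

note 13 onset = 88/7b = 6616.541ms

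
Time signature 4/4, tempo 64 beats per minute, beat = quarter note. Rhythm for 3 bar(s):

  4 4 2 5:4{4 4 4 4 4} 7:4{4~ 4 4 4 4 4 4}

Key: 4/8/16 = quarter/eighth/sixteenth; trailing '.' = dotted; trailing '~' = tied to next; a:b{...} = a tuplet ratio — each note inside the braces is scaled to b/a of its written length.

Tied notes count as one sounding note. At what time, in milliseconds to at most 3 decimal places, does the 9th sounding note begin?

1. 0.0ms @ 0 + 937.5ms (1)
2. 937.5ms @ 1 + 937.5ms (1)
3. 1875.0ms @ 2 + 1875.0ms (2)
4. 3750.0ms @ 4 + 750.0ms (4/5)
5. 4500.0ms @ 24/5 + 750.0ms (4/5)
6. 5250.0ms @ 28/5 + 750.0ms (4/5)
7. 6000.0ms @ 32/5 + 750.0ms (4/5)
8. 6750.0ms @ 36/5 + 750.0ms (4/5)
9. 7500.0ms @ 8 + 1071.429ms (8/7)
10. 8571.429ms @ 64/7 + 535.714ms (4/7)
11. 9107.143ms @ 68/7 + 535.714ms (4/7)
12. 9642.857ms @ 72/7 + 535.714ms (4/7)
13. 10178.571ms @ 76/7 + 535.714ms (4/7)
14. 10714.286ms @ 80/7 + 535.714ms (4/7)

note 9 onset = 8b = 7500.0ms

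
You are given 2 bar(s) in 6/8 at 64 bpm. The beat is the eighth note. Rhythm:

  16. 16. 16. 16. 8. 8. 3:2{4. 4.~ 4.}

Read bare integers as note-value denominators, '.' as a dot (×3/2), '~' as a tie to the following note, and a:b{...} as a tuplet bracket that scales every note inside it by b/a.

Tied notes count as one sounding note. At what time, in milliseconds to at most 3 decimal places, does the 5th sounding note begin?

note 5 onset = 3b = 2812.5ms

1. 0.0ms @ 0 + 703.125ms (3/4)
2. 703.125ms @ 3/4 + 703.125ms (3/4)
3. 1406.25ms @ 3/2 + 703.125ms (3/4)
4. 2109.375ms @ 9/4 + 703.125ms (3/4)
5. 2812.5ms @ 3 + 1406.25ms (3/2)
6. 4218.75ms @ 9/2 + 1406.25ms (3/2)
7. 5625.0ms @ 6 + 1875.0ms (2)
8. 7500.0ms @ 8 + 3750.0ms (4)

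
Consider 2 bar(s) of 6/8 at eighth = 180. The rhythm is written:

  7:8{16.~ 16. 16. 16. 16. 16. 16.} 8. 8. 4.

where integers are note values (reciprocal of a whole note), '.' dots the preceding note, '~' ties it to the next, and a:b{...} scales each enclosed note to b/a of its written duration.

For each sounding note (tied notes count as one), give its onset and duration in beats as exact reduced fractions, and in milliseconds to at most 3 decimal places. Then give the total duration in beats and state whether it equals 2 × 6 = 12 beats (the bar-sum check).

1) 0.0ms=0b +571.429ms=12/7b
2) 571.429ms=12/7b +285.714ms=6/7b
3) 857.143ms=18/7b +285.714ms=6/7b
4) 1142.857ms=24/7b +285.714ms=6/7b
5) 1428.571ms=30/7b +285.714ms=6/7b
6) 1714.286ms=36/7b +285.714ms=6/7b
7) 2000.0ms=6b +500.0ms=3/2b
8) 2500.0ms=15/2b +500.0ms=3/2b
9) 3000.0ms=9b +1000.0ms=3b
Σ=12b of 12 (180bpm 6/8) — PASS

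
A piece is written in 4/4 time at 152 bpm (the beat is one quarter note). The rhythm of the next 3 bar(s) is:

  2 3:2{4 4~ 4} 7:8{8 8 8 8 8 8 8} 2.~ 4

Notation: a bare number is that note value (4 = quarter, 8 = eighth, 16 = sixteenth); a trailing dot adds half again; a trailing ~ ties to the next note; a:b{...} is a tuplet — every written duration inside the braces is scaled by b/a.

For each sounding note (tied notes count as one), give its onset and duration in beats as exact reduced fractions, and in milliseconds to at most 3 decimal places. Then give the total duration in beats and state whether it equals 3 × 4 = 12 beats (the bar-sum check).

1) 0.0ms=0b +789.474ms=2b
2) 789.474ms=2b +263.158ms=2/3b
3) 1052.632ms=8/3b +526.316ms=4/3b
4) 1578.947ms=4b +225.564ms=4/7b
5) 1804.511ms=32/7b +225.564ms=4/7b
6) 2030.075ms=36/7b +225.564ms=4/7b
7) 2255.639ms=40/7b +225.564ms=4/7b
8) 2481.203ms=44/7b +225.564ms=4/7b
9) 2706.767ms=48/7b +225.564ms=4/7b
10) 2932.331ms=52/7b +225.564ms=4/7b
11) 3157.895ms=8b +1578.947ms=4b
Σ=12b of 12 (152bpm 4/4) — PASS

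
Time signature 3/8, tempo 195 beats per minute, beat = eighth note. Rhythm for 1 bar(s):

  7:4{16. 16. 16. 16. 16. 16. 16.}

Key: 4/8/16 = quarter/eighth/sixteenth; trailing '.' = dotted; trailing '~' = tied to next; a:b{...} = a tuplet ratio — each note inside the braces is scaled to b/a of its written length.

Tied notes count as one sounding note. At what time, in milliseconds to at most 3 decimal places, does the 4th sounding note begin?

note 4 onset = 9/7b = 395.604ms

1. 0.0ms @ 0 + 131.868ms (3/7)
2. 131.868ms @ 3/7 + 131.868ms (3/7)
3. 263.736ms @ 6/7 + 131.868ms (3/7)
4. 395.604ms @ 9/7 + 131.868ms (3/7)
5. 527.473ms @ 12/7 + 131.868ms (3/7)
6. 659.341ms @ 15/7 + 131.868ms (3/7)
7. 791.209ms @ 18/7 + 131.868ms (3/7)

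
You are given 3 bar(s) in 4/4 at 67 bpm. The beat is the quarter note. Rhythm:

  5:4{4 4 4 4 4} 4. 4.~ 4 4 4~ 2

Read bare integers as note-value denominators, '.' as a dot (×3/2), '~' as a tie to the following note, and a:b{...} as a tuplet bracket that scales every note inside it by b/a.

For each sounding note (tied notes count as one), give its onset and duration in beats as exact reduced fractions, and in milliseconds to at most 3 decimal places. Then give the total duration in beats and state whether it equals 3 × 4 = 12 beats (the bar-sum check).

1) 0.0ms=0b +716.418ms=4/5b
2) 716.418ms=4/5b +716.418ms=4/5b
3) 1432.836ms=8/5b +716.418ms=4/5b
4) 2149.254ms=12/5b +716.418ms=4/5b
5) 2865.672ms=16/5b +716.418ms=4/5b
6) 3582.09ms=4b +1343.284ms=3/2b
7) 4925.373ms=11/2b +2238.806ms=5/2b
8) 7164.179ms=8b +895.522ms=1b
9) 8059.701ms=9b +2686.567ms=3b
Σ=12b of 12 (67bpm 4/4) — PASS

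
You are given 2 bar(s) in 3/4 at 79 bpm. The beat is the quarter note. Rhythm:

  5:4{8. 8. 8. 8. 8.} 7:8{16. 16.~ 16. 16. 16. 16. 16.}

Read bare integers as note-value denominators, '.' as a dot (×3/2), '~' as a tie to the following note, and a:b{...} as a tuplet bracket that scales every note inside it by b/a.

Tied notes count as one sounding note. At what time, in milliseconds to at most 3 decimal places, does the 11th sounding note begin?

note 11 onset = 39/7b = 4231.465ms

1. 0.0ms @ 0 + 455.696ms (3/5)
2. 455.696ms @ 3/5 + 455.696ms (3/5)
3. 911.392ms @ 6/5 + 455.696ms (3/5)
4. 1367.089ms @ 9/5 + 455.696ms (3/5)
5. 1822.785ms @ 12/5 + 455.696ms (3/5)
6. 2278.481ms @ 3 + 325.497ms (3/7)
7. 2603.978ms @ 24/7 + 650.995ms (6/7)
8. 3254.973ms @ 30/7 + 325.497ms (3/7)
9. 3580.47ms @ 33/7 + 325.497ms (3/7)
10. 3905.967ms @ 36/7 + 325.497ms (3/7)
11. 4231.465ms @ 39/7 + 325.497ms (3/7)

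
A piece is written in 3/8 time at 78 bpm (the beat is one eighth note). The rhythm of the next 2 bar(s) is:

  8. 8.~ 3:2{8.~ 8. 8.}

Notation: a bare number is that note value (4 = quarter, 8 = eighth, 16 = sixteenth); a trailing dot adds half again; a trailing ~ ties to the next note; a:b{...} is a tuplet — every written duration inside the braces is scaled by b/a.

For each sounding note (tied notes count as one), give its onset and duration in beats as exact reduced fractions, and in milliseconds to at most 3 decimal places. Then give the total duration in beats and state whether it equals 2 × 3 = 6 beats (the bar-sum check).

1) 0.0ms=0b +1153.846ms=3/2b
2) 1153.846ms=3/2b +2692.308ms=7/2b
3) 3846.154ms=5b +769.231ms=1b
Σ=6b of 6 (78bpm 3/8) — PASS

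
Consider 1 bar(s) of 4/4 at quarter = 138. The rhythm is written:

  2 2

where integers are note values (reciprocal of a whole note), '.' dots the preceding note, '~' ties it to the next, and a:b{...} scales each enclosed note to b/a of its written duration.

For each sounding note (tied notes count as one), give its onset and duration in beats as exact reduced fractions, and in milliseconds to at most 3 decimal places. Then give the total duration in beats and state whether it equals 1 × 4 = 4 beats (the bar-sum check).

1) 0.0ms=0b +869.565ms=2b
2) 869.565ms=2b +869.565ms=2b
Σ=4b of 4 (138bpm 4/4) — PASS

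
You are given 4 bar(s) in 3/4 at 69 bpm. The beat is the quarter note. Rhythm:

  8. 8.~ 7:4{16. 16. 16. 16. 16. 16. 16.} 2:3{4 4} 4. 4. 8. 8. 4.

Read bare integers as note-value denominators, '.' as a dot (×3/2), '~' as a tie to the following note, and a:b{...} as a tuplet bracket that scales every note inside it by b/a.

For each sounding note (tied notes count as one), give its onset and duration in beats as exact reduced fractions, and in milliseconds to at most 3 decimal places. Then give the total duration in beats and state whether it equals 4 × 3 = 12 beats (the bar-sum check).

1) 0.0ms=0b +652.174ms=3/4b
2) 652.174ms=3/4b +838.509ms=27/28b
3) 1490.683ms=12/7b +186.335ms=3/14b
4) 1677.019ms=27/14b +186.335ms=3/14b
5) 1863.354ms=15/7b +186.335ms=3/14b
6) 2049.689ms=33/14b +186.335ms=3/14b
7) 2236.025ms=18/7b +186.335ms=3/14b
8) 2422.36ms=39/14b +186.335ms=3/14b
9) 2608.696ms=3b +1304.348ms=3/2b
10) 3913.043ms=9/2b +1304.348ms=3/2b
11) 5217.391ms=6b +1304.348ms=3/2b
12) 6521.739ms=15/2b +1304.348ms=3/2b
13) 7826.087ms=9b +652.174ms=3/4b
14) 8478.261ms=39/4b +652.174ms=3/4b
15) 9130.435ms=21/2b +1304.348ms=3/2b
Σ=12b of 12 (69bpm 3/4) — PASS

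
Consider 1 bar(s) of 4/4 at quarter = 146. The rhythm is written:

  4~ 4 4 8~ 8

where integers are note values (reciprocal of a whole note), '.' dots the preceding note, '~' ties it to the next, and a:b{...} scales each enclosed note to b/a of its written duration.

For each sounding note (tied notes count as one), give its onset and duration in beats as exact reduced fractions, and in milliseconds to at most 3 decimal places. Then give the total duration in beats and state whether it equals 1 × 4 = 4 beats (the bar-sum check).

1) 0.0ms=0b +821.918ms=2b
2) 821.918ms=2b +410.959ms=1b
3) 1232.877ms=3b +410.959ms=1b
Σ=4b of 4 (146bpm 4/4) — PASS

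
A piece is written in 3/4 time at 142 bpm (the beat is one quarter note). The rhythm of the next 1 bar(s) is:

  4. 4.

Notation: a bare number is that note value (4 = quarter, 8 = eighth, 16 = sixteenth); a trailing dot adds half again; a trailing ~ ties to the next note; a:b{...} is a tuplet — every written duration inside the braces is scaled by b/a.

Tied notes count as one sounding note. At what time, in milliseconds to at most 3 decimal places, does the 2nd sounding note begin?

1. 0.0ms @ 0 + 633.803ms (3/2)
2. 633.803ms @ 3/2 + 633.803ms (3/2)

note 2 onset = 3/2b = 633.803ms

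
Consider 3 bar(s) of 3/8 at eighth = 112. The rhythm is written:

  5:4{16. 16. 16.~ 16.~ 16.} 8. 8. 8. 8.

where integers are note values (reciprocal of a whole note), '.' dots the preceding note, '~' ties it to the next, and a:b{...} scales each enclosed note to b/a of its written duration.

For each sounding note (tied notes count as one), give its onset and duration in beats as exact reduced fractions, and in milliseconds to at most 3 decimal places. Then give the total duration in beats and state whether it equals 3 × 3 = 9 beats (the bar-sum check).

1) 0.0ms=0b +321.429ms=3/5b
2) 321.429ms=3/5b +321.429ms=3/5b
3) 642.857ms=6/5b +964.286ms=9/5b
4) 1607.143ms=3b +803.571ms=3/2b
5) 2410.714ms=9/2b +803.571ms=3/2b
6) 3214.286ms=6b +803.571ms=3/2b
7) 4017.857ms=15/2b +803.571ms=3/2b
Σ=9b of 9 (112bpm 3/8) — PASS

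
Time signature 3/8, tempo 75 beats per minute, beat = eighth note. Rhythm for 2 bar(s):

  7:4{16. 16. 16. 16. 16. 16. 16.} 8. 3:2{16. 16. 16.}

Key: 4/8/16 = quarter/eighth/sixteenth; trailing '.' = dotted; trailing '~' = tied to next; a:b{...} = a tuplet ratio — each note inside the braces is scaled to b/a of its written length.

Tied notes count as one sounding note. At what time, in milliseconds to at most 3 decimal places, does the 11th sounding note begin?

1. 0.0ms @ 0 + 342.857ms (3/7)
2. 342.857ms @ 3/7 + 342.857ms (3/7)
3. 685.714ms @ 6/7 + 342.857ms (3/7)
4. 1028.571ms @ 9/7 + 342.857ms (3/7)
5. 1371.429ms @ 12/7 + 342.857ms (3/7)
6. 1714.286ms @ 15/7 + 342.857ms (3/7)
7. 2057.143ms @ 18/7 + 342.857ms (3/7)
8. 2400.0ms @ 3 + 1200.0ms (3/2)
9. 3600.0ms @ 9/2 + 400.0ms (1/2)
10. 4000.0ms @ 5 + 400.0ms (1/2)
11. 4400.0ms @ 11/2 + 400.0ms (1/2)

note 11 onset = 11/2b = 4400.0ms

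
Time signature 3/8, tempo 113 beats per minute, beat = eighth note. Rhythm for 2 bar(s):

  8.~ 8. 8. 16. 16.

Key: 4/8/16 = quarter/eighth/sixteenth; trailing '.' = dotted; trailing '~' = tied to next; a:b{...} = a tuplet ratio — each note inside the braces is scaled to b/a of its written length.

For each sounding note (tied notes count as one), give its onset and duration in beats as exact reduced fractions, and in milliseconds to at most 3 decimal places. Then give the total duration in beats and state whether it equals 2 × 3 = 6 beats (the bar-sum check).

1) 0.0ms=0b +1592.92ms=3b
2) 1592.92ms=3b +796.46ms=3/2b
3) 2389.381ms=9/2b +398.23ms=3/4b
4) 2787.611ms=21/4b +398.23ms=3/4b
Σ=6b of 6 (113bpm 3/8) — PASS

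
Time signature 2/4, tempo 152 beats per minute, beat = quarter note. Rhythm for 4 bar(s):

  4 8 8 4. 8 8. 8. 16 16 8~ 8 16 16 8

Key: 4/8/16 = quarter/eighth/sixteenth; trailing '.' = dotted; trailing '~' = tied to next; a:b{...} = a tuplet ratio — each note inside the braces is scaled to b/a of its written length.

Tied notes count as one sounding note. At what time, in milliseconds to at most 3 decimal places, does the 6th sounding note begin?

1. 0.0ms @ 0 + 394.737ms (1)
2. 394.737ms @ 1 + 197.368ms (1/2)
3. 592.105ms @ 3/2 + 197.368ms (1/2)
4. 789.474ms @ 2 + 592.105ms (3/2)
5. 1381.579ms @ 7/2 + 197.368ms (1/2)
6. 1578.947ms @ 4 + 296.053ms (3/4)
7. 1875.0ms @ 19/4 + 296.053ms (3/4)
8. 2171.053ms @ 11/2 + 98.684ms (1/4)
9. 2269.737ms @ 23/4 + 98.684ms (1/4)
10. 2368.421ms @ 6 + 394.737ms (1)
11. 2763.158ms @ 7 + 98.684ms (1/4)
12. 2861.842ms @ 29/4 + 98.684ms (1/4)
13. 2960.526ms @ 15/2 + 197.368ms (1/2)

note 6 onset = 4b = 1578.947ms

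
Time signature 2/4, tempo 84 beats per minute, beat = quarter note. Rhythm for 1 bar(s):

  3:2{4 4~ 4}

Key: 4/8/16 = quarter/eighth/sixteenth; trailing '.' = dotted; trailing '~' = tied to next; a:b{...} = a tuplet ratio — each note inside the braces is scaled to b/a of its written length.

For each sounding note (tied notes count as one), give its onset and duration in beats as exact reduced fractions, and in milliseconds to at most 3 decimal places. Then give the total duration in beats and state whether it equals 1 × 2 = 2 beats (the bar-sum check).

1) 0.0ms=0b +476.19ms=2/3b
2) 476.19ms=2/3b +952.381ms=4/3b
Σ=2b of 2 (84bpm 2/4) — PASS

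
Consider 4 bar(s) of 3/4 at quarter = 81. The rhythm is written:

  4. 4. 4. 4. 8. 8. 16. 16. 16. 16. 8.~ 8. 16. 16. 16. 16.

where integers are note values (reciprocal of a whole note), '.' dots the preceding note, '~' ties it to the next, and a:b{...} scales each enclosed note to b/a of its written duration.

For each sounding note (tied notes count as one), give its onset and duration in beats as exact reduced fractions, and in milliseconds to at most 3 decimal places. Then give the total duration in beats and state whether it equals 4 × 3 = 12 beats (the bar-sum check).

1) 0.0ms=0b +1111.111ms=3/2b
2) 1111.111ms=3/2b +1111.111ms=3/2b
3) 2222.222ms=3b +1111.111ms=3/2b
4) 3333.333ms=9/2b +1111.111ms=3/2b
5) 4444.444ms=6b +555.556ms=3/4b
6) 5000.0ms=27/4b +555.556ms=3/4b
7) 5555.556ms=15/2b +277.778ms=3/8b
8) 5833.333ms=63/8b +277.778ms=3/8b
9) 6111.111ms=33/4b +277.778ms=3/8b
10) 6388.889ms=69/8b +277.778ms=3/8b
11) 6666.667ms=9b +1111.111ms=3/2b
12) 7777.778ms=21/2b +277.778ms=3/8b
13) 8055.556ms=87/8b +277.778ms=3/8b
14) 8333.333ms=45/4b +277.778ms=3/8b
15) 8611.111ms=93/8b +277.778ms=3/8b
Σ=12b of 12 (81bpm 3/4) — PASS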